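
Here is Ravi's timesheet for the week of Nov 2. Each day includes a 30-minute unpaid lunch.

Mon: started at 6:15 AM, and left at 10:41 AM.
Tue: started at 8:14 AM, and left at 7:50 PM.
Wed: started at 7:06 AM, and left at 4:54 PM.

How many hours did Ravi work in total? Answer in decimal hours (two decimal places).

24.33 hours

Mon: 6:15 AM–10:41 AM = 4 h 26 min; less 30 min break → 3 h 56 min
Tue: 8:14 AM–7:50 PM = 11 h 36 min; less 30 min break → 11 h 6 min
Wed: 7:06 AM–4:54 PM = 9 h 48 min; less 30 min break → 9 h 18 min
Total: 3 h 56 min + 11 h 6 min + 9 h 18 min = 24 h 20 min.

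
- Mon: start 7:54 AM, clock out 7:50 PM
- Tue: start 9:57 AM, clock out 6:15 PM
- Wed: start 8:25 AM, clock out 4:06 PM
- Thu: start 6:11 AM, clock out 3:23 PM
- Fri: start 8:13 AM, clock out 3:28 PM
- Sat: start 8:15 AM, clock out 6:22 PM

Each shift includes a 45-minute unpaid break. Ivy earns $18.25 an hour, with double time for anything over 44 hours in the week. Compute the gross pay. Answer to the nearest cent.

Mon: 7:54 AM–7:50 PM = 11 h 56 min; less 45 min break → 11 h 11 min
Tue: 9:57 AM–6:15 PM = 8 h 18 min; less 45 min break → 7 h 33 min
Wed: 8:25 AM–4:06 PM = 7 h 41 min; less 45 min break → 6 h 56 min
Thu: 6:11 AM–3:23 PM = 9 h 12 min; less 45 min break → 8 h 27 min
Fri: 8:13 AM–3:28 PM = 7 h 15 min; less 45 min break → 6 h 30 min
Sat: 8:15 AM–6:22 PM = 10 h 7 min; less 45 min break → 9 h 22 min
Total worked: 49 h 59 min = 2999 min.
Regular 44 h 0 min = 2640 min at $18.25/h; overtime 5 h 59 min = 359 min at $36.50/h.
Pay = (2640 × $18.25 + 359 × $36.50) ÷ 60 = $1021.39.

$1021.39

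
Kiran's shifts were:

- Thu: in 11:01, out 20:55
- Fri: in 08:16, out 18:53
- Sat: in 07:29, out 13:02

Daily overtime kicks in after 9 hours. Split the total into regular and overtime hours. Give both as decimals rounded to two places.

Regular 23.55 hours, overtime 2.52 hours

Thu: 11:01–20:55 = 9 h 54 min
Fri: 08:16–18:53 = 10 h 37 min
Sat: 07:29–13:02 = 5 h 33 min
Thu reg 9 h 0 min / OT 0 h 54 min; Fri reg 9 h 0 min / OT 1 h 37 min; Sat reg 5 h 33 min / OT 0 h 0 min.
Totals: regular 23 h 33 min, overtime 2 h 31 min.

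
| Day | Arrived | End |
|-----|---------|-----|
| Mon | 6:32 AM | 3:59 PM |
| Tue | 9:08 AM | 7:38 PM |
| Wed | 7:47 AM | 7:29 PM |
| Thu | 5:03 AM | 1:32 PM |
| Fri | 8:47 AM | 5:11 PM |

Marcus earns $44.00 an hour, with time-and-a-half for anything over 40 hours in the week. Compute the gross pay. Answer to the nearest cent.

$2323.20

Mon: 6:32 AM–3:59 PM = 9 h 27 min
Tue: 9:08 AM–7:38 PM = 10 h 30 min
Wed: 7:47 AM–7:29 PM = 11 h 42 min
Thu: 5:03 AM–1:32 PM = 8 h 29 min
Fri: 8:47 AM–5:11 PM = 8 h 24 min
Total worked: 48 h 32 min = 2912 min.
Regular 40 h 0 min = 2400 min at $44.00/h; overtime 8 h 32 min = 512 min at $66.00/h.
Pay = (2400 × $44.00 + 512 × $66.00) ÷ 60 = $2323.20.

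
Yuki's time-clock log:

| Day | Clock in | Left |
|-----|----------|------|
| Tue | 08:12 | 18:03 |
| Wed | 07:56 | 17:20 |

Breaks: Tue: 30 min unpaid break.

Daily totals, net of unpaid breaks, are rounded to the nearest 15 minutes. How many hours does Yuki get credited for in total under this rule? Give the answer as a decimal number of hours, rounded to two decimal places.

18.75 hours

Tue: 08:12–18:03 = 9 h 51 min − 30 min = 9 h 21 min → rounds to 9 h 15 min
Wed: 07:56–17:20 = 9 h 24 min → rounds to 9 h 30 min
Total credited: 18 h 45 min.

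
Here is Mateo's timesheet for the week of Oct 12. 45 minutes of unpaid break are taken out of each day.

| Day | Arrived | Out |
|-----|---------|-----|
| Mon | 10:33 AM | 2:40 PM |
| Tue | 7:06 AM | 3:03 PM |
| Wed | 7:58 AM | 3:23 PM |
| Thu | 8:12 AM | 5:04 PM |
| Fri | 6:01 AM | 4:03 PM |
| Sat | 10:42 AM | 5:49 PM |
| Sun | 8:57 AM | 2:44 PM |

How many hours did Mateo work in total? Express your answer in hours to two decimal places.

46.03 hours

Mon: 10:33 AM–2:40 PM = 4 h 7 min; less 45 min break → 3 h 22 min
Tue: 7:06 AM–3:03 PM = 7 h 57 min; less 45 min break → 7 h 12 min
Wed: 7:58 AM–3:23 PM = 7 h 25 min; less 45 min break → 6 h 40 min
Thu: 8:12 AM–5:04 PM = 8 h 52 min; less 45 min break → 8 h 7 min
Fri: 6:01 AM–4:03 PM = 10 h 2 min; less 45 min break → 9 h 17 min
Sat: 10:42 AM–5:49 PM = 7 h 7 min; less 45 min break → 6 h 22 min
Sun: 8:57 AM–2:44 PM = 5 h 47 min; less 45 min break → 5 h 2 min
Total: 3 h 22 min + 7 h 12 min + 6 h 40 min + 8 h 7 min + 9 h 17 min + 6 h 22 min + 5 h 2 min = 46 h 2 min.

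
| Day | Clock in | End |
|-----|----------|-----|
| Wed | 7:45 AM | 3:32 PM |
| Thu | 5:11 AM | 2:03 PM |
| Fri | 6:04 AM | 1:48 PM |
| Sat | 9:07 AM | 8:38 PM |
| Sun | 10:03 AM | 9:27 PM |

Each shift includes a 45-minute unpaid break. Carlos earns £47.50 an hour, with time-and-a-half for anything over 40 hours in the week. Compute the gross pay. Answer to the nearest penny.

£2152.94

Wed: 7:45 AM–3:32 PM = 7 h 47 min; less 45 min break → 7 h 2 min
Thu: 5:11 AM–2:03 PM = 8 h 52 min; less 45 min break → 8 h 7 min
Fri: 6:04 AM–1:48 PM = 7 h 44 min; less 45 min break → 6 h 59 min
Sat: 9:07 AM–8:38 PM = 11 h 31 min; less 45 min break → 10 h 46 min
Sun: 10:03 AM–9:27 PM = 11 h 24 min; less 45 min break → 10 h 39 min
Total worked: 43 h 33 min = 2613 min.
Regular 40 h 0 min = 2400 min at £47.50/h; overtime 3 h 33 min = 213 min at £71.25/h.
Pay = (2400 × £47.50 + 213 × £71.25) ÷ 60 = £2152.94.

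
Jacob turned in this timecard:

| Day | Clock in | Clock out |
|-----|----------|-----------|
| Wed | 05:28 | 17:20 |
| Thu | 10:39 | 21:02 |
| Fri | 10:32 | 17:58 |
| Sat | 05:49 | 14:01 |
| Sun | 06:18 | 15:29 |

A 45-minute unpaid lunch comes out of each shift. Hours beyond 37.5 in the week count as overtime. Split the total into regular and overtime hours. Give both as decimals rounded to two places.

Regular 37.50 hours, overtime 5.82 hours

Wed: 05:28–17:20 = 11 h 52 min; less 45 min break → 11 h 7 min
Thu: 10:39–21:02 = 10 h 23 min; less 45 min break → 9 h 38 min
Fri: 10:32–17:58 = 7 h 26 min; less 45 min break → 6 h 41 min
Sat: 05:49–14:01 = 8 h 12 min; less 45 min break → 7 h 27 min
Sun: 06:18–15:29 = 9 h 11 min; less 45 min break → 8 h 26 min
Total worked: 43 h 19 min = 43.32 h.
Threshold 37.5 h → overtime 5 h 49 min, regular 37 h 30 min.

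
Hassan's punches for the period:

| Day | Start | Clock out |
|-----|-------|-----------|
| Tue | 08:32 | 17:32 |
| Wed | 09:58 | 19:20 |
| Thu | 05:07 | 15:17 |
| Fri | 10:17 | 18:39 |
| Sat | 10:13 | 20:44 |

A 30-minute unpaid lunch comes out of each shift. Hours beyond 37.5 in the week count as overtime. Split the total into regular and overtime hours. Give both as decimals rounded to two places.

Tue: 08:32–17:32 = 9 h 0 min; less 30 min break → 8 h 30 min
Wed: 09:58–19:20 = 9 h 22 min; less 30 min break → 8 h 52 min
Thu: 05:07–15:17 = 10 h 10 min; less 30 min break → 9 h 40 min
Fri: 10:17–18:39 = 8 h 22 min; less 30 min break → 7 h 52 min
Sat: 10:13–20:44 = 10 h 31 min; less 30 min break → 10 h 1 min
Total worked: 44 h 55 min = 44.92 h.
Threshold 37.5 h → overtime 7 h 25 min, regular 37 h 30 min.

Regular 37.50 hours, overtime 7.42 hours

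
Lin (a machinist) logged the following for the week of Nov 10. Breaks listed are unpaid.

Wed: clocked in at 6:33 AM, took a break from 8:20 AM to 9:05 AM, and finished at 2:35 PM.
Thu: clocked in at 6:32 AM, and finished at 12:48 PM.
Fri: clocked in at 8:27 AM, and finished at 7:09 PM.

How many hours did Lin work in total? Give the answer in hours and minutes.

Wed: 6:33 AM–2:35 PM = 8 h 2 min; less 45 min break → 7 h 17 min
Thu: 6:32 AM–12:48 PM = 6 h 16 min
Fri: 8:27 AM–7:09 PM = 10 h 42 min
Total: 7 h 17 min + 6 h 16 min + 10 h 42 min = 24 h 15 min.

24 h 15 min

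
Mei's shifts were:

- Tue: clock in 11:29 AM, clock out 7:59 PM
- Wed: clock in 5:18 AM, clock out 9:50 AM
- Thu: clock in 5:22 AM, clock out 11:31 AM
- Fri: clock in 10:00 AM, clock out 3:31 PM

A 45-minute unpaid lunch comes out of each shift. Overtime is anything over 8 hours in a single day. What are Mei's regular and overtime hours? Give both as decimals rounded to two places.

Tue: 11:29 AM–7:59 PM = 8 h 30 min; less 45 min break → 7 h 45 min
Wed: 5:18 AM–9:50 AM = 4 h 32 min; less 45 min break → 3 h 47 min
Thu: 5:22 AM–11:31 AM = 6 h 9 min; less 45 min break → 5 h 24 min
Fri: 10:00 AM–3:31 PM = 5 h 31 min; less 45 min break → 4 h 46 min
Tue reg 7 h 45 min / OT 0 h 0 min; Wed reg 3 h 47 min / OT 0 h 0 min; Thu reg 5 h 24 min / OT 0 h 0 min; Fri reg 4 h 46 min / OT 0 h 0 min.
Totals: regular 21 h 42 min, overtime 0 h 0 min.

Regular 21.70 hours, overtime 0.00 hours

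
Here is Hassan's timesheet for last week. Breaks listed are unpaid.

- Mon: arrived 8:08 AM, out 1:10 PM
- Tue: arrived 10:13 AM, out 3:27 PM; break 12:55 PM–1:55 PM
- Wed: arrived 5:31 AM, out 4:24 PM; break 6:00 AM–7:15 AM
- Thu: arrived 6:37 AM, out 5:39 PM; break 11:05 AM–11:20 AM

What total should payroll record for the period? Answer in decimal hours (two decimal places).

29.68 hours

Mon: 8:08 AM–1:10 PM = 5 h 2 min
Tue: 10:13 AM–3:27 PM = 5 h 14 min; less 60 min break → 4 h 14 min
Wed: 5:31 AM–4:24 PM = 10 h 53 min; less 75 min break → 9 h 38 min
Thu: 6:37 AM–5:39 PM = 11 h 2 min; less 15 min break → 10 h 47 min
Total: 5 h 2 min + 4 h 14 min + 9 h 38 min + 10 h 47 min = 29 h 41 min.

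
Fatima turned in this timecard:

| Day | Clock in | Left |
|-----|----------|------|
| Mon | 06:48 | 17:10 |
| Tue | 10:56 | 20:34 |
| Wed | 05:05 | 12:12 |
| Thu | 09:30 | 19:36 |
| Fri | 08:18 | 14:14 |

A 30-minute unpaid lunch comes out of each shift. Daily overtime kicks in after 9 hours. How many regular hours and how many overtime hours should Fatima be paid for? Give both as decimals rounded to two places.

Mon: 06:48–17:10 = 10 h 22 min; less 30 min break → 9 h 52 min
Tue: 10:56–20:34 = 9 h 38 min; less 30 min break → 9 h 8 min
Wed: 05:05–12:12 = 7 h 7 min; less 30 min break → 6 h 37 min
Thu: 09:30–19:36 = 10 h 6 min; less 30 min break → 9 h 36 min
Fri: 08:18–14:14 = 5 h 56 min; less 30 min break → 5 h 26 min
Mon reg 9 h 0 min / OT 0 h 52 min; Tue reg 9 h 0 min / OT 0 h 8 min; Wed reg 6 h 37 min / OT 0 h 0 min; Thu reg 9 h 0 min / OT 0 h 36 min; Fri reg 5 h 26 min / OT 0 h 0 min.
Totals: regular 39 h 3 min, overtime 1 h 36 min.

Regular 39.05 hours, overtime 1.60 hours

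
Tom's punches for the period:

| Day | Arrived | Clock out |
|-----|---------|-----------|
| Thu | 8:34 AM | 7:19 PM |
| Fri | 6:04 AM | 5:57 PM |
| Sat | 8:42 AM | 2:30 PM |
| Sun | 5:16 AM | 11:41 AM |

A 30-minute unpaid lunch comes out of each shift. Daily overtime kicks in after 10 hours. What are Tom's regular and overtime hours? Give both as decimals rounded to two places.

Thu: 8:34 AM–7:19 PM = 10 h 45 min; less 30 min break → 10 h 15 min
Fri: 6:04 AM–5:57 PM = 11 h 53 min; less 30 min break → 11 h 23 min
Sat: 8:42 AM–2:30 PM = 5 h 48 min; less 30 min break → 5 h 18 min
Sun: 5:16 AM–11:41 AM = 6 h 25 min; less 30 min break → 5 h 55 min
Thu reg 10 h 0 min / OT 0 h 15 min; Fri reg 10 h 0 min / OT 1 h 23 min; Sat reg 5 h 18 min / OT 0 h 0 min; Sun reg 5 h 55 min / OT 0 h 0 min.
Totals: regular 31 h 13 min, overtime 1 h 38 min.

Regular 31.22 hours, overtime 1.63 hours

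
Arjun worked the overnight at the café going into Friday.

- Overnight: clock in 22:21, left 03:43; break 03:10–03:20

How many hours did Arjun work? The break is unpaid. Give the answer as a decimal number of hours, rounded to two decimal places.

Overnight: 22:21 → midnight = 1 h 39 min; midnight → 03:43 = 3 h 43 min; span 5 h 22 min; less 10 min break → 5 h 12 min

5.20 hours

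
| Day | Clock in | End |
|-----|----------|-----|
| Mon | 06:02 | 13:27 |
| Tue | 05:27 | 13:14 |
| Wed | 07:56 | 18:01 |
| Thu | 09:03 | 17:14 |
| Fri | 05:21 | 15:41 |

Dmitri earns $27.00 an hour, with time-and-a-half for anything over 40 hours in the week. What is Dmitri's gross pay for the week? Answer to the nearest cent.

$1233.90

Mon: 06:02–13:27 = 7 h 25 min
Tue: 05:27–13:14 = 7 h 47 min
Wed: 07:56–18:01 = 10 h 5 min
Thu: 09:03–17:14 = 8 h 11 min
Fri: 05:21–15:41 = 10 h 20 min
Total worked: 43 h 48 min = 2628 min.
Regular 40 h 0 min = 2400 min at $27.00/h; overtime 3 h 48 min = 228 min at $40.50/h.
Pay = (2400 × $27.00 + 228 × $40.50) ÷ 60 = $1233.90.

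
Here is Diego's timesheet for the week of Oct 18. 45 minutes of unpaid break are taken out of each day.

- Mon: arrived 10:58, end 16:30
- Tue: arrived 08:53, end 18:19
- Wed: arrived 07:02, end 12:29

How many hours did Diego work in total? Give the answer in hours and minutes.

18 h 10 min

Mon: 10:58–16:30 = 5 h 32 min; less 45 min break → 4 h 47 min
Tue: 08:53–18:19 = 9 h 26 min; less 45 min break → 8 h 41 min
Wed: 07:02–12:29 = 5 h 27 min; less 45 min break → 4 h 42 min
Total: 4 h 47 min + 8 h 41 min + 4 h 42 min = 18 h 10 min.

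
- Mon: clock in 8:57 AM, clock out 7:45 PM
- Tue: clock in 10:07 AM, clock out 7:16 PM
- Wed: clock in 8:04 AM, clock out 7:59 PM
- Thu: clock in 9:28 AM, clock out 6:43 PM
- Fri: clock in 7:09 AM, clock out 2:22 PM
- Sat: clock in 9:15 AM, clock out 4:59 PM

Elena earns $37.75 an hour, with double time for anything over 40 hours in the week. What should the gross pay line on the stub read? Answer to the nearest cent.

$2723.03

Mon: 8:57 AM–7:45 PM = 10 h 48 min
Tue: 10:07 AM–7:16 PM = 9 h 9 min
Wed: 8:04 AM–7:59 PM = 11 h 55 min
Thu: 9:28 AM–6:43 PM = 9 h 15 min
Fri: 7:09 AM–2:22 PM = 7 h 13 min
Sat: 9:15 AM–4:59 PM = 7 h 44 min
Total worked: 56 h 4 min = 3364 min.
Regular 40 h 0 min = 2400 min at $37.75/h; overtime 16 h 4 min = 964 min at $75.50/h.
Pay = (2400 × $37.75 + 964 × $75.50) ÷ 60 = $2723.03.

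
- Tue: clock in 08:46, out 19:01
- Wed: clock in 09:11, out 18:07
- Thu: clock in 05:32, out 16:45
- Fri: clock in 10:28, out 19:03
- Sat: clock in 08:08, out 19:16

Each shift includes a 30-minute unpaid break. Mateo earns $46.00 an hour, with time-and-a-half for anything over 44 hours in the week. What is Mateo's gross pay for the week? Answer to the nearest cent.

Tue: 08:46–19:01 = 10 h 15 min; less 30 min break → 9 h 45 min
Wed: 09:11–18:07 = 8 h 56 min; less 30 min break → 8 h 26 min
Thu: 05:32–16:45 = 11 h 13 min; less 30 min break → 10 h 43 min
Fri: 10:28–19:03 = 8 h 35 min; less 30 min break → 8 h 5 min
Sat: 08:08–19:16 = 11 h 8 min; less 30 min break → 10 h 38 min
Total worked: 47 h 37 min = 2857 min.
Regular 44 h 0 min = 2640 min at $46.00/h; overtime 3 h 37 min = 217 min at $69.00/h.
Pay = (2640 × $46.00 + 217 × $69.00) ÷ 60 = $2273.55.

$2273.55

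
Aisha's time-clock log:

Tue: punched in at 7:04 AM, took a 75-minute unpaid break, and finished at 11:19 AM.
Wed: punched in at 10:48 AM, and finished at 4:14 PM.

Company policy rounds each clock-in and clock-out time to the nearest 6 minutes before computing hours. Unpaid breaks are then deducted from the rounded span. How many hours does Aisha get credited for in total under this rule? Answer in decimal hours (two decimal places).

Tue: in 7:04 AM→7:06 AM, out 11:19 AM→11:18 AM; 4 h 12 min − 75 min = 2 h 57 min
Wed: in 10:48 AM→10:48 AM, out 4:14 PM→4:12 PM; 5 h 24 min
Total credited: 8 h 21 min.

8.35 hours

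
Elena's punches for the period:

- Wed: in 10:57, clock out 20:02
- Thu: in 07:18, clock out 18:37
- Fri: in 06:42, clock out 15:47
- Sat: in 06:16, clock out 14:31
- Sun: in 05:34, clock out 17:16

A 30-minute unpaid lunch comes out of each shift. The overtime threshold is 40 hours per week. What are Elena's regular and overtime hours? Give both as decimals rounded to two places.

Regular 40.00 hours, overtime 6.93 hours

Wed: 10:57–20:02 = 9 h 5 min; less 30 min break → 8 h 35 min
Thu: 07:18–18:37 = 11 h 19 min; less 30 min break → 10 h 49 min
Fri: 06:42–15:47 = 9 h 5 min; less 30 min break → 8 h 35 min
Sat: 06:16–14:31 = 8 h 15 min; less 30 min break → 7 h 45 min
Sun: 05:34–17:16 = 11 h 42 min; less 30 min break → 11 h 12 min
Total worked: 46 h 56 min = 46.93 h.
Threshold 40 h → overtime 6 h 56 min, regular 40 h 0 min.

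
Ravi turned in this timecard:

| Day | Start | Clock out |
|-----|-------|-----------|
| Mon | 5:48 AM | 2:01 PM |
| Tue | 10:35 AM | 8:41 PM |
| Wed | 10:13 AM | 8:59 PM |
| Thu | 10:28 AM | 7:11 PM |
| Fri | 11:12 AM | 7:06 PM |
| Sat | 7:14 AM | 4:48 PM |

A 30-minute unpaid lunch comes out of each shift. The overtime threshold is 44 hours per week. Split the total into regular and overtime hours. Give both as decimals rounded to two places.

Regular 44.00 hours, overtime 8.27 hours

Mon: 5:48 AM–2:01 PM = 8 h 13 min; less 30 min break → 7 h 43 min
Tue: 10:35 AM–8:41 PM = 10 h 6 min; less 30 min break → 9 h 36 min
Wed: 10:13 AM–8:59 PM = 10 h 46 min; less 30 min break → 10 h 16 min
Thu: 10:28 AM–7:11 PM = 8 h 43 min; less 30 min break → 8 h 13 min
Fri: 11:12 AM–7:06 PM = 7 h 54 min; less 30 min break → 7 h 24 min
Sat: 7:14 AM–4:48 PM = 9 h 34 min; less 30 min break → 9 h 4 min
Total worked: 52 h 16 min = 52.27 h.
Threshold 44 h → overtime 8 h 16 min, regular 44 h 0 min.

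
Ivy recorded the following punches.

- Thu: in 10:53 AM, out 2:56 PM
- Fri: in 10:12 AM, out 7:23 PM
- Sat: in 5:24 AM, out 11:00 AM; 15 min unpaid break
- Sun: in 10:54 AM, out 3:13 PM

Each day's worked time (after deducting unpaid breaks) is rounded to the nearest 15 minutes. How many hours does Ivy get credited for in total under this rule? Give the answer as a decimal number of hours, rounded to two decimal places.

Thu: 10:53 AM–2:56 PM = 4 h 3 min → rounds to 4 h 0 min
Fri: 10:12 AM–7:23 PM = 9 h 11 min → rounds to 9 h 15 min
Sat: 5:24 AM–11:00 AM = 5 h 36 min − 15 min = 5 h 21 min → rounds to 5 h 15 min
Sun: 10:54 AM–3:13 PM = 4 h 19 min → rounds to 4 h 15 min
Total credited: 22 h 45 min.

22.75 hours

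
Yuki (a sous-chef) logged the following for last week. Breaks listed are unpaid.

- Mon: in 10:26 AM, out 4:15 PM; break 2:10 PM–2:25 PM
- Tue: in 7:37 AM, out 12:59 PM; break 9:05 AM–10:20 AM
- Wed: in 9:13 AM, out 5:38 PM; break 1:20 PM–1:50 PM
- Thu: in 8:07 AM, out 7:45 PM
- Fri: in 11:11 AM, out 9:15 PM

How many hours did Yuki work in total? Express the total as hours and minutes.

Mon: 10:26 AM–4:15 PM = 5 h 49 min; less 15 min break → 5 h 34 min
Tue: 7:37 AM–12:59 PM = 5 h 22 min; less 75 min break → 4 h 7 min
Wed: 9:13 AM–5:38 PM = 8 h 25 min; less 30 min break → 7 h 55 min
Thu: 8:07 AM–7:45 PM = 11 h 38 min
Fri: 11:11 AM–9:15 PM = 10 h 4 min
Total: 5 h 34 min + 4 h 7 min + 7 h 55 min + 11 h 38 min + 10 h 4 min = 39 h 18 min.

39 h 18 min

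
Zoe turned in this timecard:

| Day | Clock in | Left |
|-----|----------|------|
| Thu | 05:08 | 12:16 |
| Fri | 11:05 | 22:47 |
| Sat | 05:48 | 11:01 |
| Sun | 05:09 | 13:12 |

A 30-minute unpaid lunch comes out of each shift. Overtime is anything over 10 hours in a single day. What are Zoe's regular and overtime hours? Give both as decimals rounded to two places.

Thu: 05:08–12:16 = 7 h 8 min; less 30 min break → 6 h 38 min
Fri: 11:05–22:47 = 11 h 42 min; less 30 min break → 11 h 12 min
Sat: 05:48–11:01 = 5 h 13 min; less 30 min break → 4 h 43 min
Sun: 05:09–13:12 = 8 h 3 min; less 30 min break → 7 h 33 min
Thu reg 6 h 38 min / OT 0 h 0 min; Fri reg 10 h 0 min / OT 1 h 12 min; Sat reg 4 h 43 min / OT 0 h 0 min; Sun reg 7 h 33 min / OT 0 h 0 min.
Totals: regular 28 h 54 min, overtime 1 h 12 min.

Regular 28.90 hours, overtime 1.20 hours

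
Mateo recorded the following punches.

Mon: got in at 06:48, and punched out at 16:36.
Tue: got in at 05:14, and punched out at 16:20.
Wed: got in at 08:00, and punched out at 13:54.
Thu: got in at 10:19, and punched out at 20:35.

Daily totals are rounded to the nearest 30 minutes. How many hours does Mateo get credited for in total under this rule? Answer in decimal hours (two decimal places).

Mon: 06:48–16:36 = 9 h 48 min → rounds to 10 h 0 min
Tue: 05:14–16:20 = 11 h 6 min → rounds to 11 h 0 min
Wed: 08:00–13:54 = 5 h 54 min → rounds to 6 h 0 min
Thu: 10:19–20:35 = 10 h 16 min → rounds to 10 h 30 min
Total credited: 37 h 30 min.

37.50 hours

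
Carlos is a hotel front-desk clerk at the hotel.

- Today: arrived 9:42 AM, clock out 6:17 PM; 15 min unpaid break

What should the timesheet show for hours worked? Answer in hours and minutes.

Today: 9:42 AM–6:17 PM = 8 h 35 min; less 15 min break → 8 h 20 min

8 h 20 min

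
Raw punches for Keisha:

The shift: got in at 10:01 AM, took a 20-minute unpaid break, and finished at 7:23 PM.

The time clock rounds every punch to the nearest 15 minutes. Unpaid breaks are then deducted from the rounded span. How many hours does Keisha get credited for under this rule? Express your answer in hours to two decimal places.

9.17 hours

The shift: in 10:01 AM→10:00 AM, out 7:23 PM→7:30 PM; 9 h 30 min − 20 min = 9 h 10 min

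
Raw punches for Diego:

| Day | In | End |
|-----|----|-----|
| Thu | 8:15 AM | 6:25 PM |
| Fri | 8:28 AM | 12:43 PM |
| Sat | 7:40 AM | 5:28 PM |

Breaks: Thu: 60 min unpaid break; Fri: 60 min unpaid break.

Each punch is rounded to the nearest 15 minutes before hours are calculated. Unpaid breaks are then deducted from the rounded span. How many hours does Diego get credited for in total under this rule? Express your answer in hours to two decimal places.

Thu: in 8:15 AM→8:15 AM, out 6:25 PM→6:30 PM; 10 h 15 min − 60 min = 9 h 15 min
Fri: in 8:28 AM→8:30 AM, out 12:43 PM→12:45 PM; 4 h 15 min − 60 min = 3 h 15 min
Sat: in 7:40 AM→7:45 AM, out 5:28 PM→5:30 PM; 9 h 45 min
Total credited: 22 h 15 min.

22.25 hours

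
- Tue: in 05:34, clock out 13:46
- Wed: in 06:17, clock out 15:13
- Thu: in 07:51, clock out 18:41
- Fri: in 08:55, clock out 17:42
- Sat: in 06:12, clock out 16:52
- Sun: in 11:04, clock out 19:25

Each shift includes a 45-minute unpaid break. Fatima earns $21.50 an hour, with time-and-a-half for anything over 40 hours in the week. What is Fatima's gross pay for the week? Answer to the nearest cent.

$1223.35

Tue: 05:34–13:46 = 8 h 12 min; less 45 min break → 7 h 27 min
Wed: 06:17–15:13 = 8 h 56 min; less 45 min break → 8 h 11 min
Thu: 07:51–18:41 = 10 h 50 min; less 45 min break → 10 h 5 min
Fri: 08:55–17:42 = 8 h 47 min; less 45 min break → 8 h 2 min
Sat: 06:12–16:52 = 10 h 40 min; less 45 min break → 9 h 55 min
Sun: 11:04–19:25 = 8 h 21 min; less 45 min break → 7 h 36 min
Total worked: 51 h 16 min = 3076 min.
Regular 40 h 0 min = 2400 min at $21.50/h; overtime 11 h 16 min = 676 min at $32.25/h.
Pay = (2400 × $21.50 + 676 × $32.25) ÷ 60 = $1223.35.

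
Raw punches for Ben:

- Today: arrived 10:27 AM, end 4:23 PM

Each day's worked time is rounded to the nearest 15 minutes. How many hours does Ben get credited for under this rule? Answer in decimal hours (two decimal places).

Today: 10:27 AM–4:23 PM = 5 h 56 min → rounds to 6 h 0 min

6.00 hours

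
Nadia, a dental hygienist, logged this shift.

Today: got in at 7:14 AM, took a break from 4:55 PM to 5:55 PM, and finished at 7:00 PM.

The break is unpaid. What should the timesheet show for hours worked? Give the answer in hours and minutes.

10 h 46 min

Today: 7:14 AM–7:00 PM = 11 h 46 min; less 60 min break → 10 h 46 min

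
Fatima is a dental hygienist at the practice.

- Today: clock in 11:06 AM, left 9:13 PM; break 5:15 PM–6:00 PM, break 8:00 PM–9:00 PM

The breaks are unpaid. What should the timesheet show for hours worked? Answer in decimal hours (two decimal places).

Today: 11:06 AM–9:13 PM = 10 h 7 min; less 105 min break → 8 h 22 min

8.37 hours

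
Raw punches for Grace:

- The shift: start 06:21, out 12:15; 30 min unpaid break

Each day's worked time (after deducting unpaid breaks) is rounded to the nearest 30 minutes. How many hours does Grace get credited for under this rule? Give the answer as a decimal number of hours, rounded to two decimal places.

The shift: 06:21–12:15 = 5 h 54 min − 30 min = 5 h 24 min → rounds to 5 h 30 min

5.50 hours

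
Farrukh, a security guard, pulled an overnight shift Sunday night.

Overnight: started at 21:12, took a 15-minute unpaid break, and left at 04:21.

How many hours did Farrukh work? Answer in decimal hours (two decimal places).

Overnight: 21:12 → midnight = 2 h 48 min; midnight → 04:21 = 4 h 21 min; span 7 h 9 min; less 15 min break → 6 h 54 min

6.90 hours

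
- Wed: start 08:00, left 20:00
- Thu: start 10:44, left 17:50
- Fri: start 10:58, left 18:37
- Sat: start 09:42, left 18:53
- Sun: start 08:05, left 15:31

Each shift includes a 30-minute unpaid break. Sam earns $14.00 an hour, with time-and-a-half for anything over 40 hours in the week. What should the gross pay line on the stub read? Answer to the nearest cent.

Wed: 08:00–20:00 = 12 h 0 min; less 30 min break → 11 h 30 min
Thu: 10:44–17:50 = 7 h 6 min; less 30 min break → 6 h 36 min
Fri: 10:58–18:37 = 7 h 39 min; less 30 min break → 7 h 9 min
Sat: 09:42–18:53 = 9 h 11 min; less 30 min break → 8 h 41 min
Sun: 08:05–15:31 = 7 h 26 min; less 30 min break → 6 h 56 min
Total worked: 40 h 52 min = 2452 min.
Regular 40 h 0 min = 2400 min at $14.00/h; overtime 0 h 52 min = 52 min at $21.00/h.
Pay = (2400 × $14.00 + 52 × $21.00) ÷ 60 = $578.20.

$578.20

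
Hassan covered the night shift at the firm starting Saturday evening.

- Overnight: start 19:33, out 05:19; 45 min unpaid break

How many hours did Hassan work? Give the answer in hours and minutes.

9 h 1 min

Overnight: 19:33 → midnight = 4 h 27 min; midnight → 05:19 = 5 h 19 min; span 9 h 46 min; less 45 min break → 9 h 1 min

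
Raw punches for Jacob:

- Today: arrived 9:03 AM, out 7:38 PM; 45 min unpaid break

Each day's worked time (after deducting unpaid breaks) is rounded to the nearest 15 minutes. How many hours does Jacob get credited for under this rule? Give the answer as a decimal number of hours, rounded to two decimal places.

Today: 9:03 AM–7:38 PM = 10 h 35 min − 45 min = 9 h 50 min → rounds to 9 h 45 min

9.75 hours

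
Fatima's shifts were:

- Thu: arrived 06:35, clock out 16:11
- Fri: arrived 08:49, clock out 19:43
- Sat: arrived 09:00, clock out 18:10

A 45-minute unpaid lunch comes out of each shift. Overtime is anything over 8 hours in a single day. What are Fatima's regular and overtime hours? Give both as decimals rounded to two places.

Thu: 06:35–16:11 = 9 h 36 min; less 45 min break → 8 h 51 min
Fri: 08:49–19:43 = 10 h 54 min; less 45 min break → 10 h 9 min
Sat: 09:00–18:10 = 9 h 10 min; less 45 min break → 8 h 25 min
Thu reg 8 h 0 min / OT 0 h 51 min; Fri reg 8 h 0 min / OT 2 h 9 min; Sat reg 8 h 0 min / OT 0 h 25 min.
Totals: regular 24 h 0 min, overtime 3 h 25 min.

Regular 24.00 hours, overtime 3.42 hours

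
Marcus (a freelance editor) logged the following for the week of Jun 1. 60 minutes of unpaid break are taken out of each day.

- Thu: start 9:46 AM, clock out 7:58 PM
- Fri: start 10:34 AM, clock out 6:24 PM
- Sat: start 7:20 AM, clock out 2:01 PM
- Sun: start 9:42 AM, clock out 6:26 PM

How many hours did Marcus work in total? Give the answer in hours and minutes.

Thu: 9:46 AM–7:58 PM = 10 h 12 min; less 60 min break → 9 h 12 min
Fri: 10:34 AM–6:24 PM = 7 h 50 min; less 60 min break → 6 h 50 min
Sat: 7:20 AM–2:01 PM = 6 h 41 min; less 60 min break → 5 h 41 min
Sun: 9:42 AM–6:26 PM = 8 h 44 min; less 60 min break → 7 h 44 min
Total: 9 h 12 min + 6 h 50 min + 5 h 41 min + 7 h 44 min = 29 h 27 min.

29 h 27 min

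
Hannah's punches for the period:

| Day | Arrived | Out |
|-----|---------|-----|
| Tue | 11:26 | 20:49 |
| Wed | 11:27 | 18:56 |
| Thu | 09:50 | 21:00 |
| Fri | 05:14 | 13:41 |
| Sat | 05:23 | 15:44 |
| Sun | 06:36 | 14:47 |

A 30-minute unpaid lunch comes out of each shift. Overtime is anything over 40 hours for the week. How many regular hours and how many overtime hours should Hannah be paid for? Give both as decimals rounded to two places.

Regular 40.00 hours, overtime 12.02 hours

Tue: 11:26–20:49 = 9 h 23 min; less 30 min break → 8 h 53 min
Wed: 11:27–18:56 = 7 h 29 min; less 30 min break → 6 h 59 min
Thu: 09:50–21:00 = 11 h 10 min; less 30 min break → 10 h 40 min
Fri: 05:14–13:41 = 8 h 27 min; less 30 min break → 7 h 57 min
Sat: 05:23–15:44 = 10 h 21 min; less 30 min break → 9 h 51 min
Sun: 06:36–14:47 = 8 h 11 min; less 30 min break → 7 h 41 min
Total worked: 52 h 1 min = 52.02 h.
Threshold 40 h → overtime 12 h 1 min, regular 40 h 0 min.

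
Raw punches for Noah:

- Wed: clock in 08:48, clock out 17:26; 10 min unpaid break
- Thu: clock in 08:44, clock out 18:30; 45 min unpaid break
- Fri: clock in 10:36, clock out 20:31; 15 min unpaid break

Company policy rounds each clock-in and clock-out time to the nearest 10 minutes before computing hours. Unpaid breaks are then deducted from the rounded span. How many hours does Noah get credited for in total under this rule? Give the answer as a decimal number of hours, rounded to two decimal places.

Wed: in 08:48→08:50, out 17:26→17:30; 8 h 40 min − 10 min = 8 h 30 min
Thu: in 08:44→08:40, out 18:30→18:30; 9 h 50 min − 45 min = 9 h 5 min
Fri: in 10:36→10:40, out 20:31→20:30; 9 h 50 min − 15 min = 9 h 35 min
Total credited: 27 h 10 min.

27.17 hours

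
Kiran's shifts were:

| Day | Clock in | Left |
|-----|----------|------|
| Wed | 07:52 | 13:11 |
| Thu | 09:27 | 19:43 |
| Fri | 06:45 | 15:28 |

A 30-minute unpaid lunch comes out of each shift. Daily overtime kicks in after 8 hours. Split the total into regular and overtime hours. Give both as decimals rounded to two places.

Wed: 07:52–13:11 = 5 h 19 min; less 30 min break → 4 h 49 min
Thu: 09:27–19:43 = 10 h 16 min; less 30 min break → 9 h 46 min
Fri: 06:45–15:28 = 8 h 43 min; less 30 min break → 8 h 13 min
Wed reg 4 h 49 min / OT 0 h 0 min; Thu reg 8 h 0 min / OT 1 h 46 min; Fri reg 8 h 0 min / OT 0 h 13 min.
Totals: regular 20 h 49 min, overtime 1 h 59 min.

Regular 20.82 hours, overtime 1.98 hours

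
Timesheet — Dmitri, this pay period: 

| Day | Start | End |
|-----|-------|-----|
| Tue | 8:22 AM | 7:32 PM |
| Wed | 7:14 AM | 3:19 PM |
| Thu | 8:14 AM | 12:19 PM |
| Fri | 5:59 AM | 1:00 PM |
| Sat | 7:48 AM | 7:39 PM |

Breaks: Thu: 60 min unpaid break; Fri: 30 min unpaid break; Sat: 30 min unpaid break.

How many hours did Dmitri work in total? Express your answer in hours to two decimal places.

40.20 hours

Tue: 8:22 AM–7:32 PM = 11 h 10 min
Wed: 7:14 AM–3:19 PM = 8 h 5 min
Thu: 8:14 AM–12:19 PM = 4 h 5 min; less 60 min break → 3 h 5 min
Fri: 5:59 AM–1:00 PM = 7 h 1 min; less 30 min break → 6 h 31 min
Sat: 7:48 AM–7:39 PM = 11 h 51 min; less 30 min break → 11 h 21 min
Total: 11 h 10 min + 8 h 5 min + 3 h 5 min + 6 h 31 min + 11 h 21 min = 40 h 12 min.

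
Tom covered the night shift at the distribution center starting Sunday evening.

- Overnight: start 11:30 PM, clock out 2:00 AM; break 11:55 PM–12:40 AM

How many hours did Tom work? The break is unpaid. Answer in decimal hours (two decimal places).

Overnight: 11:30 PM → midnight = 0 h 30 min; midnight → 2:00 AM = 2 h 0 min; span 2 h 30 min; less 45 min break → 1 h 45 min

1.75 hours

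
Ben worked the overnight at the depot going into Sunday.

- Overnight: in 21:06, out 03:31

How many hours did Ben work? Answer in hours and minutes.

6 h 25 min

Overnight: 21:06 → midnight = 2 h 54 min; midnight → 03:31 = 3 h 31 min; span 6 h 25 min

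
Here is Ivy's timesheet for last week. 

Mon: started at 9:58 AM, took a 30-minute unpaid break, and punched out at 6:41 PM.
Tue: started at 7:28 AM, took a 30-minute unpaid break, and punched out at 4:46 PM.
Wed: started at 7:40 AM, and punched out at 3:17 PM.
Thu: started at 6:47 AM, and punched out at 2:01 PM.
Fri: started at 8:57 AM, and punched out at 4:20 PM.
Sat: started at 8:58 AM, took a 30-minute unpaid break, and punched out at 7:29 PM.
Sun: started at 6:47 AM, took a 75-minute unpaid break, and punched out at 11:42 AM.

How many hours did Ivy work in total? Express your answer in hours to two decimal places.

52.93 hours

Mon: 9:58 AM–6:41 PM = 8 h 43 min; less 30 min break → 8 h 13 min
Tue: 7:28 AM–4:46 PM = 9 h 18 min; less 30 min break → 8 h 48 min
Wed: 7:40 AM–3:17 PM = 7 h 37 min
Thu: 6:47 AM–2:01 PM = 7 h 14 min
Fri: 8:57 AM–4:20 PM = 7 h 23 min
Sat: 8:58 AM–7:29 PM = 10 h 31 min; less 30 min break → 10 h 1 min
Sun: 6:47 AM–11:42 AM = 4 h 55 min; less 75 min break → 3 h 40 min
Total: 8 h 13 min + 8 h 48 min + 7 h 37 min + 7 h 14 min + 7 h 23 min + 10 h 1 min + 3 h 40 min = 52 h 56 min.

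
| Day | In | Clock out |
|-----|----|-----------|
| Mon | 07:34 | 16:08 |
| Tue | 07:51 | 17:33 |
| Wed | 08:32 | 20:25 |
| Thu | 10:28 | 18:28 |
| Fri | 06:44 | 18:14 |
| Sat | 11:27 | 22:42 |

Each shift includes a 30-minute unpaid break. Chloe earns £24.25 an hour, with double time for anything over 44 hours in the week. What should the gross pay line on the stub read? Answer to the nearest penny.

Mon: 07:34–16:08 = 8 h 34 min; less 30 min break → 8 h 4 min
Tue: 07:51–17:33 = 9 h 42 min; less 30 min break → 9 h 12 min
Wed: 08:32–20:25 = 11 h 53 min; less 30 min break → 11 h 23 min
Thu: 10:28–18:28 = 8 h 0 min; less 30 min break → 7 h 30 min
Fri: 06:44–18:14 = 11 h 30 min; less 30 min break → 11 h 0 min
Sat: 11:27–22:42 = 11 h 15 min; less 30 min break → 10 h 45 min
Total worked: 57 h 54 min = 3474 min.
Regular 44 h 0 min = 2640 min at £24.25/h; overtime 13 h 54 min = 834 min at £48.50/h.
Pay = (2640 × £24.25 + 834 × £48.50) ÷ 60 = £1741.15.

£1741.15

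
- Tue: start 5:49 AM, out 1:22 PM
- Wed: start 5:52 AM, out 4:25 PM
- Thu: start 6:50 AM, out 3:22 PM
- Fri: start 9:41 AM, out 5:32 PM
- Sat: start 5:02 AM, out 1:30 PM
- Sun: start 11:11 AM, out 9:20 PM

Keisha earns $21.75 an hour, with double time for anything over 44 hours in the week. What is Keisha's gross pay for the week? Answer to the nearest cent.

$1352.85

Tue: 5:49 AM–1:22 PM = 7 h 33 min
Wed: 5:52 AM–4:25 PM = 10 h 33 min
Thu: 6:50 AM–3:22 PM = 8 h 32 min
Fri: 9:41 AM–5:32 PM = 7 h 51 min
Sat: 5:02 AM–1:30 PM = 8 h 28 min
Sun: 11:11 AM–9:20 PM = 10 h 9 min
Total worked: 53 h 6 min = 3186 min.
Regular 44 h 0 min = 2640 min at $21.75/h; overtime 9 h 6 min = 546 min at $43.50/h.
Pay = (2640 × $21.75 + 546 × $43.50) ÷ 60 = $1352.85.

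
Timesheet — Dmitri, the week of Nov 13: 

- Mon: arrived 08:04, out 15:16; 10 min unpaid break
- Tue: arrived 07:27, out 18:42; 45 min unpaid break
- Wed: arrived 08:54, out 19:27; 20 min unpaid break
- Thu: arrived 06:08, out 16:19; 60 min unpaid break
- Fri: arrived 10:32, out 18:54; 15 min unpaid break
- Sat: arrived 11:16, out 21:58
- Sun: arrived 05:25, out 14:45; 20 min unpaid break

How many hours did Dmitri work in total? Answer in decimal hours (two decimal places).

64.75 hours

Mon: 08:04–15:16 = 7 h 12 min; less 10 min break → 7 h 2 min
Tue: 07:27–18:42 = 11 h 15 min; less 45 min break → 10 h 30 min
Wed: 08:54–19:27 = 10 h 33 min; less 20 min break → 10 h 13 min
Thu: 06:08–16:19 = 10 h 11 min; less 60 min break → 9 h 11 min
Fri: 10:32–18:54 = 8 h 22 min; less 15 min break → 8 h 7 min
Sat: 11:16–21:58 = 10 h 42 min
Sun: 05:25–14:45 = 9 h 20 min; less 20 min break → 9 h 0 min
Total: 7 h 2 min + 10 h 30 min + 10 h 13 min + 9 h 11 min + 8 h 7 min + 10 h 42 min + 9 h 0 min = 64 h 45 min.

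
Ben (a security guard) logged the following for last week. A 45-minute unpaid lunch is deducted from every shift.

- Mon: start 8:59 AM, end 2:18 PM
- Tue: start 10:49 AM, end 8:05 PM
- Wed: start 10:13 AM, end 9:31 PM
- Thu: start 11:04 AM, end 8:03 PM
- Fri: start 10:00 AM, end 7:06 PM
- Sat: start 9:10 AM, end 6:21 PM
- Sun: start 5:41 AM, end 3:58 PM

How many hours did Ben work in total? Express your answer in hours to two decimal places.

Mon: 8:59 AM–2:18 PM = 5 h 19 min; less 45 min break → 4 h 34 min
Tue: 10:49 AM–8:05 PM = 9 h 16 min; less 45 min break → 8 h 31 min
Wed: 10:13 AM–9:31 PM = 11 h 18 min; less 45 min break → 10 h 33 min
Thu: 11:04 AM–8:03 PM = 8 h 59 min; less 45 min break → 8 h 14 min
Fri: 10:00 AM–7:06 PM = 9 h 6 min; less 45 min break → 8 h 21 min
Sat: 9:10 AM–6:21 PM = 9 h 11 min; less 45 min break → 8 h 26 min
Sun: 5:41 AM–3:58 PM = 10 h 17 min; less 45 min break → 9 h 32 min
Total: 4 h 34 min + 8 h 31 min + 10 h 33 min + 8 h 14 min + 8 h 21 min + 8 h 26 min + 9 h 32 min = 58 h 11 min.

58.18 hours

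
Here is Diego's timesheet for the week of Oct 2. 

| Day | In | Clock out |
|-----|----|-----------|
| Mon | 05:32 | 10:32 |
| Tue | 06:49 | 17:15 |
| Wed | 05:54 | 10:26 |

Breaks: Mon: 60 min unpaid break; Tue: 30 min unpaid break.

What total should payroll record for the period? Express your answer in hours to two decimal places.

18.47 hours

Mon: 05:32–10:32 = 5 h 0 min; less 60 min break → 4 h 0 min
Tue: 06:49–17:15 = 10 h 26 min; less 30 min break → 9 h 56 min
Wed: 05:54–10:26 = 4 h 32 min
Total: 4 h 0 min + 9 h 56 min + 4 h 32 min = 18 h 28 min.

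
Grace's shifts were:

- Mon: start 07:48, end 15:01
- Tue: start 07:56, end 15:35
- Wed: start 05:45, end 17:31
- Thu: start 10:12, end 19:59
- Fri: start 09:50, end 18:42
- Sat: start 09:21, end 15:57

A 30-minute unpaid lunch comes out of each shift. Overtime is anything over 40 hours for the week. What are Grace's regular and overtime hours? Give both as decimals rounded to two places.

Mon: 07:48–15:01 = 7 h 13 min; less 30 min break → 6 h 43 min
Tue: 07:56–15:35 = 7 h 39 min; less 30 min break → 7 h 9 min
Wed: 05:45–17:31 = 11 h 46 min; less 30 min break → 11 h 16 min
Thu: 10:12–19:59 = 9 h 47 min; less 30 min break → 9 h 17 min
Fri: 09:50–18:42 = 8 h 52 min; less 30 min break → 8 h 22 min
Sat: 09:21–15:57 = 6 h 36 min; less 30 min break → 6 h 6 min
Total worked: 48 h 53 min = 48.88 h.
Threshold 40 h → overtime 8 h 53 min, regular 40 h 0 min.

Regular 40.00 hours, overtime 8.88 hours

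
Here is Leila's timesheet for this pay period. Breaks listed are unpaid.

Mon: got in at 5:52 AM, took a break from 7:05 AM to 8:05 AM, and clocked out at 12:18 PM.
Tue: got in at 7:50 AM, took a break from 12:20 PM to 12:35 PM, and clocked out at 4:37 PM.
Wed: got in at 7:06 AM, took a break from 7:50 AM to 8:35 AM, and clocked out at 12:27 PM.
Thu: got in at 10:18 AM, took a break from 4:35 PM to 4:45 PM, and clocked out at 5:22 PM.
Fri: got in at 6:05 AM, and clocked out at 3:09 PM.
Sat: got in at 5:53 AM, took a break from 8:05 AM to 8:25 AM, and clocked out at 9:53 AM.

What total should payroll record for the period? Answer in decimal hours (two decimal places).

38.20 hours

Mon: 5:52 AM–12:18 PM = 6 h 26 min; less 60 min break → 5 h 26 min
Tue: 7:50 AM–4:37 PM = 8 h 47 min; less 15 min break → 8 h 32 min
Wed: 7:06 AM–12:27 PM = 5 h 21 min; less 45 min break → 4 h 36 min
Thu: 10:18 AM–5:22 PM = 7 h 4 min; less 10 min break → 6 h 54 min
Fri: 6:05 AM–3:09 PM = 9 h 4 min
Sat: 5:53 AM–9:53 AM = 4 h 0 min; less 20 min break → 3 h 40 min
Total: 5 h 26 min + 8 h 32 min + 4 h 36 min + 6 h 54 min + 9 h 4 min + 3 h 40 min = 38 h 12 min.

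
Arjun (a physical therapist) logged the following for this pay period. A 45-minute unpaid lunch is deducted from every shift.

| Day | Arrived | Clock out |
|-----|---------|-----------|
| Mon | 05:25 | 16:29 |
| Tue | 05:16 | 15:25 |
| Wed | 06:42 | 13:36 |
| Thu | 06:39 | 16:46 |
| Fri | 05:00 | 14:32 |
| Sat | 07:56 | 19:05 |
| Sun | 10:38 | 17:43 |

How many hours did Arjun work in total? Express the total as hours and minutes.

60 h 45 min

Mon: 05:25–16:29 = 11 h 4 min; less 45 min break → 10 h 19 min
Tue: 05:16–15:25 = 10 h 9 min; less 45 min break → 9 h 24 min
Wed: 06:42–13:36 = 6 h 54 min; less 45 min break → 6 h 9 min
Thu: 06:39–16:46 = 10 h 7 min; less 45 min break → 9 h 22 min
Fri: 05:00–14:32 = 9 h 32 min; less 45 min break → 8 h 47 min
Sat: 07:56–19:05 = 11 h 9 min; less 45 min break → 10 h 24 min
Sun: 10:38–17:43 = 7 h 5 min; less 45 min break → 6 h 20 min
Total: 10 h 19 min + 9 h 24 min + 6 h 9 min + 9 h 22 min + 8 h 47 min + 10 h 24 min + 6 h 20 min = 60 h 45 min.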